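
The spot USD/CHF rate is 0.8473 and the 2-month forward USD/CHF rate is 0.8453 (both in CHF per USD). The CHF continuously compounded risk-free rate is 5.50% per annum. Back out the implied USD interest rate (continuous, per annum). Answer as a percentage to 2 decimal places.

6.92%

F = S·e^((r_CHF − r_USD)T) ⇒ r_USD = r_CHF − ln(F/S)/T
ln(0.8453/0.8473) = -0.002363; /(2/12) = -0.014178
r_USD = 0.0550 + 0.014178 = 0.069178
r_USD = 6.92%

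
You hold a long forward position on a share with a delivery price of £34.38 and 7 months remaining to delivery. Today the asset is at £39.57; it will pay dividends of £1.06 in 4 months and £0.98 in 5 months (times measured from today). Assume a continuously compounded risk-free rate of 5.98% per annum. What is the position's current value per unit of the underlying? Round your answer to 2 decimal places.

£4.37

PV(remaining dividends) I = 1.06·e^(−0.0598·4/12) + 0.98·e^(−0.0598·5/12) = 1.9950
Current forward F = (S − I)·e^(rT) = (39.57 − 1.9950)·e^(0.0598·7/12) = 37.5750 × 1.035499 = 38.9089
Value (long) = (F − K)·e^(−rT) = (38.9089 − 34.38) × 0.965718 = 4.3736
Value = £4.37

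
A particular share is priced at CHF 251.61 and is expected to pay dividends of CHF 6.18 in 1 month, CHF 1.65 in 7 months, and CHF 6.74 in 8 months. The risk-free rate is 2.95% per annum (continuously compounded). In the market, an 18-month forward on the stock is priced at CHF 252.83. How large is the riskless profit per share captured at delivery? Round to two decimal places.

PV(dividends) I = 6.18·e^(−0.0295·1/12) + 1.65·e^(−0.0295·7/12) + 6.74·e^(−0.0295·8/12) = 14.3954
Fair forward F* = (S − I)·e^(rT) = (251.61 − 14.3954)·e^0.044250 = 237.2146 × 1.045244 = 247.9471
Market CHF 252.83 > fair 247.9471: forward overpriced → cash-and-carry (borrow at r, buy the stock and collect the dividends, short the forward).
Profit at T = |F_mkt − F*| = |252.83 − 247.9471| = CHF 4.88 per share

CHF 4.88 per share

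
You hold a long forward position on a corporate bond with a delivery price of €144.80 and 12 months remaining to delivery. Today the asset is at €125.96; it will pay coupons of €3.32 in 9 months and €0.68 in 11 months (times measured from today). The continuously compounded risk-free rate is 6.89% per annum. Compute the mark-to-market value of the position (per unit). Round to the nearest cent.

-€12.99

PV(remaining coupons) I = 3.32·e^(−0.0689·9/12) + 0.68·e^(−0.0689·11/12) = 3.7912
Current forward F = (S − I)·e^(rT) = (125.96 − 3.7912)·e^(0.0689·12/12) = 122.1688 × 1.071329 = 130.8830
Value (long) = (F − K)·e^(−rT) = (130.8830 − 144.80) × 0.933420 = -12.9904
Value = -€12.99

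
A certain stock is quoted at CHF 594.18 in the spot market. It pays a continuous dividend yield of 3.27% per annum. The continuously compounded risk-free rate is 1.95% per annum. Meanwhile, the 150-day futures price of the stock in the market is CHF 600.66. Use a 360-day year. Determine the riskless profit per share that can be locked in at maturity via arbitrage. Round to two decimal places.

Fair futures: F* = S·e^(carry·T), with carry = (r − q) = 0.0195 − 0.0327 = -0.0132
F* = 594.18 · e^(-0.0132 × 150/360) = 594.18 · e^-0.005500 = 594.18 × 0.994515 = CHF 590.9209
Market CHF 600.66 > fair CHF 590.9209: forward overpriced → cash-and-carry (buy spot, short the forward).
At maturity, profit = |F_mkt − F*| = |600.66 − 590.9209| = CHF 9.74 per share

CHF 9.74 per share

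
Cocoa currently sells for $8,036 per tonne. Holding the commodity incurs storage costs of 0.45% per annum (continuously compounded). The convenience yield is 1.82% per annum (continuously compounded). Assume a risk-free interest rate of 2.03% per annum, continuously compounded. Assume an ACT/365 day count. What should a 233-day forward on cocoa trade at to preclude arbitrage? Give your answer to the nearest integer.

$8,070 per tonne

Net carry = r + u − y = 0.0203 + 0.0045 − 0.0182 = 0.0066
F = S·e^((r+u−y)T) = 8036 · e^(0.0066 × 233/365) = 8036 · e^0.004213
= 8036 × 1.004222 = $8,070 per tonne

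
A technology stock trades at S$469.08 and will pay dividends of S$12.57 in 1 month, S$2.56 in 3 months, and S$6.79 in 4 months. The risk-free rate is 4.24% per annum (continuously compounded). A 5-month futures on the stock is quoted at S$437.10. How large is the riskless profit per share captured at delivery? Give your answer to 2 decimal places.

PV(dividends) I = 12.57·e^(−0.0424·1/12) + 2.56·e^(−0.0424·3/12) + 6.79·e^(−0.0424·4/12) = 21.7534
Fair futures F* = (S − I)·e^(rT) = (469.08 − 21.7534)·e^0.017667 = 447.3266 × 1.017824 = 455.2997
Market S$437.10 < fair 455.2997: forward underpriced → reverse cash-and-carry (short the stock, invest proceeds at r, pay the dividends, go long the forward).
Profit at T = |F_mkt − F*| = |437.10 − 455.2997| = S$18.20 per share

S$18.20 per share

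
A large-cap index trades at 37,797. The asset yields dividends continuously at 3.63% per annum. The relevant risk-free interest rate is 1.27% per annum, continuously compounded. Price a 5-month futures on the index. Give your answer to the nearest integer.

37,427

F = S·e^((r − q)T) = 37797 · e^((0.0127 − 0.0363) × 5/12)
= 37797 · e^-0.009833 = 37797 × 0.990215
F = 37,427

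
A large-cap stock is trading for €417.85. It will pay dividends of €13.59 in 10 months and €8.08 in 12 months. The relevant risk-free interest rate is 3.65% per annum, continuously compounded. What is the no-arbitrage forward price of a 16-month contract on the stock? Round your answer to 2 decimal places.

PV(dividends) I = 13.59·e^(−0.0365·10/12) + 8.08·e^(−0.0365·12/12)
I = 13.1829 + 7.7904 = 20.9733
F = (S − I)·e^(rT) = (417.85 − 20.9733) · e^(0.0365·16/12)
= 396.8767 · e^0.048667 = 396.8767 × 1.049871 = €416.67

€416.67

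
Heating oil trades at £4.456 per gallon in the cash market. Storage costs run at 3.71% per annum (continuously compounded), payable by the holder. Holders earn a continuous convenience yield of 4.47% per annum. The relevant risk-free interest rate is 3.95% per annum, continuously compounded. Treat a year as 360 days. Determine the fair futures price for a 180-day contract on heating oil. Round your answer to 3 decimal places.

Net carry = r + u − y = 0.0395 + 0.0371 − 0.0447 = 0.0319
F = S·e^((r+u−y)T) = 4.456 · e^(0.0319 × 180/360) = 4.456 · e^0.015950
= 4.456 × 1.016078 = £4.528 per gallon

£4.528 per gallon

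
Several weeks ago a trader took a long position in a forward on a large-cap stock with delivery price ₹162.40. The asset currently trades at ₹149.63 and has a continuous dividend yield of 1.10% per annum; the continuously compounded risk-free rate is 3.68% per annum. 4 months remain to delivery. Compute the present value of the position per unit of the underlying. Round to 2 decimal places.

-₹11.34

Current fair forward for the remaining 4 months: F = S·e^((r − q)·T), (r − q) = 0.0368 − 0.0110 = 0.0258
F = 149.63 · e^(0.0258 × 4/12) = 149.63 × 1.008637 = 150.9224
Value of long forward = (F − K)·e^(−rT) = (150.9224 − 162.40) · e^(−0.0368·4/12)
= -11.4776 × 0.987808 = -11.34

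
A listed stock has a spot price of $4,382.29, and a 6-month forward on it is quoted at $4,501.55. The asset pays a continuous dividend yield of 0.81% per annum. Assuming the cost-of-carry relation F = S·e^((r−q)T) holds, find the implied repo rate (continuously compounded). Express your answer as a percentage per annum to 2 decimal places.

6.18%

From F = S·e^((r−q)T): (r − q) = ln(F/S)/T
ln(4501.55/4382.29) = ln(1.027214) = 0.026850
(r − q) = 0.026850 / (6/12) = 0.053700
r = ln(F/S)/T + q = 0.053700 + 0.0081 = 0.061800
r = 6.18%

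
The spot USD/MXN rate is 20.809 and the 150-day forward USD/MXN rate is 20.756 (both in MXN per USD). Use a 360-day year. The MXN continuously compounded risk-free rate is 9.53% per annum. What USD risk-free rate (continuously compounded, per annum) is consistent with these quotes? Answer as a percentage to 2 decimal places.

F = S·e^((r_MXN − r_USD)T) ⇒ r_USD = r_MXN − ln(F/S)/T
ln(20.756/20.809) = -0.002550; /(150/360) = -0.006120
r_USD = 0.0953 + 0.006120 = 0.101420
r_USD = 10.14%

10.14%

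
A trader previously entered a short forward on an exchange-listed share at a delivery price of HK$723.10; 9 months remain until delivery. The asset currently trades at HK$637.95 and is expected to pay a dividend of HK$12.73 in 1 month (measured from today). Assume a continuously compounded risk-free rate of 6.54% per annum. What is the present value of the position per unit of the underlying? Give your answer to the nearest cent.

HK$63.20

PV(remaining dividends) I = 12.73·e^(−0.0654·1/12) = 12.6608
Current forward F = (S − I)·e^(rT) = (637.95 − 12.6608)·e^(0.0654·9/12) = 625.2892 × 1.050273 = 656.7244
Value (long) = (F − K)·e^(−rT) = (656.7244 − 723.10) × 0.952134 = -63.1985
Short position value = −(long value) = HK$63.20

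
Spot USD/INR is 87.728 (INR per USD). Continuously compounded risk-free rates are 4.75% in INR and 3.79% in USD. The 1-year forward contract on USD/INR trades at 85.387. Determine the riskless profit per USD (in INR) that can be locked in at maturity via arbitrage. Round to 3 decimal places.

3.187 per USD (in INR)

Fair forward: F* = S·e^(carry·T), with carry = (r_INR − r_USD) = 0.0475 − 0.0379 = 0.0096
F* = 87.728 · e^(0.0096 × 1) = 87.728 · e^0.009600 = 87.728 × 1.009646 = 88.5742
Market 85.387 < fair 88.5742: forward underpriced → reverse cash-and-carry (short spot, go long the forward).
At maturity, profit = |F_mkt − F*| = |85.387 − 88.5742| = 3.187 per USD (in INR)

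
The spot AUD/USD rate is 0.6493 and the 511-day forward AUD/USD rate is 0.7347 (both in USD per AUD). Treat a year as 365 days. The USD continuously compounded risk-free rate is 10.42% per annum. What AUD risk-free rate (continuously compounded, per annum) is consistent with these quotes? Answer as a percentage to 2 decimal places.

1.59%

F = S·e^((r_USD − r_AUD)T) ⇒ r_AUD = r_USD − ln(F/S)/T
ln(0.7347/0.6493) = 0.123567; /(511/365) = 0.088262
r_AUD = 0.1042 − 0.088262 = 0.015938
r_AUD = 1.59%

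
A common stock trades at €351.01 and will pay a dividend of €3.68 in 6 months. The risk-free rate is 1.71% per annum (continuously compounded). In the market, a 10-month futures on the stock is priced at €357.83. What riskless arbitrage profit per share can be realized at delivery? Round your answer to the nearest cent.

€5.48 per share

PV(dividends) I = 3.68·e^(−0.0171·6/12) = 3.6487
Fair futures F* = (S − I)·e^(rT) = (351.01 − 3.6487)·e^0.014250 = 347.3613 × 1.014352 = 352.3466
Market €357.83 > fair 352.3466: forward overpriced → cash-and-carry (borrow at r, buy the stock and collect the dividends, short the forward).
Profit at T = |F_mkt − F*| = |357.83 − 352.3466| = €5.48 per share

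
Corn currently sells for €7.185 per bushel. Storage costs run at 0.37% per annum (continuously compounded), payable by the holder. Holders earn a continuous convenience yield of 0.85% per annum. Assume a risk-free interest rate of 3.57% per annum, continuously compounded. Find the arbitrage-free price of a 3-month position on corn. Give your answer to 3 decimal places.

€7.241 per bushel

Net carry = r + u − y = 0.0357 + 0.0037 − 0.0085 = 0.0309
F = S·e^((r+u−y)T) = 7.185 · e^(0.0309 × 3/12) = 7.185 · e^0.007725
= 7.185 × 1.007755 = €7.241 per bushel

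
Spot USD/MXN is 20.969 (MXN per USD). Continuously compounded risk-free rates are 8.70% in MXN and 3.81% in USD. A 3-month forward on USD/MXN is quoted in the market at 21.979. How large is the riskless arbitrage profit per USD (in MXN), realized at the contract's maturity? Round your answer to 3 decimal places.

Fair forward: F* = S·e^(carry·T), with carry = (r_MXN − r_USD) = 0.0870 − 0.0381 = 0.0489
F* = 20.969 · e^(0.0489 × 3/12) = 20.969 · e^0.012225 = 20.969 × 1.012300 = 21.2269
Market 21.979 > fair 21.2269: forward overpriced → cash-and-carry (buy spot, short the forward).
At maturity, profit = |F_mkt − F*| = |21.979 − 21.2269| = 0.752 per USD (in MXN)

0.752 per USD (in MXN)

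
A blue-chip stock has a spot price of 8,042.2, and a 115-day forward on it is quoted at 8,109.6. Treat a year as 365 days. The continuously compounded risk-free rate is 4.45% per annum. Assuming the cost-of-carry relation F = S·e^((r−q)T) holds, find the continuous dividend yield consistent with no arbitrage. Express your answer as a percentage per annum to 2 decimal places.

From F = S·e^((r−q)T): (r − q) = ln(F/S)/T
ln(8109.6/8042.2) = ln(1.008381) = 0.008346
(r − q) = 0.008346 / (115/365) = 0.026489
q = r − ln(F/S)/T = 0.0445 − 0.026489 = 0.018011
q = 1.80%

1.80%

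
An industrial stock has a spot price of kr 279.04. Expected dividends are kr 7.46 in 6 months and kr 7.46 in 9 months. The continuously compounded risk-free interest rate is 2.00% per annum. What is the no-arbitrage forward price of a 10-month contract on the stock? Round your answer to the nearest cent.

kr 268.75

PV(dividends) I = 7.46·e^(−0.0200·6/12) + 7.46·e^(−0.0200·9/12)
I = 7.3858 + 7.3489 = 14.7347
F = (S − I)·e^(rT) = (279.04 − 14.7347) · e^(0.0200·10/12)
= 264.3053 · e^0.016667 = 264.3053 × 1.016807 = kr 268.75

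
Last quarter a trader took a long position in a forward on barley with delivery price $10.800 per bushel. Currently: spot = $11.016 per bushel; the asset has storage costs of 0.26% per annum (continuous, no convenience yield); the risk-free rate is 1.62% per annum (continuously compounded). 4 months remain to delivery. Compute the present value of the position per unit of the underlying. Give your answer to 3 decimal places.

$0.284 per bushel

Current fair forward for the remaining 4 months: F = S·e^((r + u)·T), (r + u) = 0.0162 + 0.0026 = 0.0188
F = 11.016 · e^(0.0188 × 4/12) = 11.016 × 1.006286 = 11.0852
Value of long forward = (F − K)·e^(−rT) = (11.0852 − 10.800) · e^(−0.0162·4/12)
= 0.2852 × 0.994615 = 0.284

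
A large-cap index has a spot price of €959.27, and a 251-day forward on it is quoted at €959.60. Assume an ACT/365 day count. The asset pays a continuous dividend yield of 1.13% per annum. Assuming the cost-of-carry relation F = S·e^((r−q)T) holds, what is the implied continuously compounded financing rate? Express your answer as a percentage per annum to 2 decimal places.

1.18%

From F = S·e^((r−q)T): (r − q) = ln(F/S)/T
ln(959.60/959.27) = ln(1.000344) = 0.000344
(r − q) = 0.000344 / (251/365) = 0.000500
r = ln(F/S)/T + q = 0.000500 + 0.0113 = 0.011800
r = 1.18%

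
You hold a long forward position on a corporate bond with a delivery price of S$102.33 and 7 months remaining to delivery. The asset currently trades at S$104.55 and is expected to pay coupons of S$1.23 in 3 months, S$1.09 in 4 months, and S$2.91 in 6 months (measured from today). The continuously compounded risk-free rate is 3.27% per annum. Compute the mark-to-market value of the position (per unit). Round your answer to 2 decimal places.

-S$1.01

PV(remaining coupons) I = 1.23·e^(−0.0327·3/12) + 1.09·e^(−0.0327·4/12) + 2.91·e^(−0.0327·6/12) = 5.1610
Current forward F = (S − I)·e^(rT) = (104.55 − 5.1610)·e^(0.0327·7/12) = 99.3890 × 1.019258 = 101.3030
Value (long) = (F − K)·e^(−rT) = (101.3030 − 102.33) × 0.981106 = -1.0076
Value = -S$1.01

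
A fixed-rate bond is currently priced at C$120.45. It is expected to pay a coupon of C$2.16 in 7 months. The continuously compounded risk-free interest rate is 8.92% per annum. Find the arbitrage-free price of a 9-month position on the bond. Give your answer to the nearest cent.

PV(coupons) I = 2.16·e^(−0.0892·7/12)
I = 2.0505
F = (S − I)·e^(rT) = (120.45 − 2.0505) · e^(0.0892·9/12)
= 118.3995 · e^0.066900 = 118.3995 × 1.069189 = C$126.59

C$126.59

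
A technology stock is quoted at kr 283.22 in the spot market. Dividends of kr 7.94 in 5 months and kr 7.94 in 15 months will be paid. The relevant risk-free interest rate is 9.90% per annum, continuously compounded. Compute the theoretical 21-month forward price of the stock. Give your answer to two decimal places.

kr 319.39

PV(dividends) I = 7.94·e^(−0.0990·5/12) + 7.94·e^(−0.0990·15/12)
I = 7.6191 + 7.0158 = 14.6349
F = (S − I)·e^(rT) = (283.22 − 14.6349) · e^(0.0990·21/12)
= 268.5851 · e^0.173250 = 268.5851 × 1.189163 = kr 319.39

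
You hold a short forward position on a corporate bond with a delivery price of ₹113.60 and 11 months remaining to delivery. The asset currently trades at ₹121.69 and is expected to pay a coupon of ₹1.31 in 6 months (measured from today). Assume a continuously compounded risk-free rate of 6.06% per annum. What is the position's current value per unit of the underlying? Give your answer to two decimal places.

-₹12.96

PV(remaining coupons) I = 1.31·e^(−0.0606·6/12) = 1.2709
Current forward F = (S − I)·e^(rT) = (121.69 − 1.2709)·e^(0.0606·11/12) = 120.4191 × 1.057122 = 127.2977
Value (long) = (F − K)·e^(−rT) = (127.2977 − 113.60) × 0.945965 = 12.9575
Short position value = −(long value) = -₹12.96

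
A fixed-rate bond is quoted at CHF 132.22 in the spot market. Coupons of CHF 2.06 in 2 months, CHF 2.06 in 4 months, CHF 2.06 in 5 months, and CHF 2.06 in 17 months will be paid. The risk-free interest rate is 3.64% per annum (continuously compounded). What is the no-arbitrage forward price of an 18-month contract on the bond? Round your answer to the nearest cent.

CHF 131.12

PV(coupons) I = 2.06·e^(−0.0364·2/12) + 2.06·e^(−0.0364·4/12) + 2.06·e^(−0.0364·5/12) + 2.06·e^(−0.0364·17/12)
I = 2.0475 + 2.0352 + 2.0290 + 1.9565 = 8.0682
F = (S − I)·e^(rT) = (132.22 − 8.0682) · e^(0.0364·18/12)
= 124.1518 · e^0.054600 = 124.1518 × 1.056118 = CHF 131.12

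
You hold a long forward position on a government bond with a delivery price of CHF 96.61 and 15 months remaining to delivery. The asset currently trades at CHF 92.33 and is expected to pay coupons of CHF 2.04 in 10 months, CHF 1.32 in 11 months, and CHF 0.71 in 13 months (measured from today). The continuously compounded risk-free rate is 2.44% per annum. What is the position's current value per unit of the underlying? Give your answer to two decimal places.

PV(remaining coupons) I = 2.04·e^(−0.0244·10/12) + 1.32·e^(−0.0244·11/12) + 0.71·e^(−0.0244·13/12) = 3.9812
Current forward F = (S − I)·e^(rT) = (92.33 − 3.9812)·e^(0.0244·15/12) = 88.3488 × 1.030970 = 91.0850
Value (long) = (F − K)·e^(−rT) = (91.0850 − 96.61) × 0.969960 = -5.3590
Value = -CHF 5.36

-CHF 5.36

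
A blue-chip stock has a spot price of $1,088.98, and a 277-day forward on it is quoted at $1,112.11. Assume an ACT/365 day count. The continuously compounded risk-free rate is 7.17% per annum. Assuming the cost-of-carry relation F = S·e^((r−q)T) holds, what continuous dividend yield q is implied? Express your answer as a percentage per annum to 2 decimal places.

4.40%

From F = S·e^((r−q)T): (r − q) = ln(F/S)/T
ln(1112.11/1088.98) = ln(1.021240) = 0.021018
(r − q) = 0.021018 / (277/365) = 0.027695
q = r − ln(F/S)/T = 0.0717 − 0.027695 = 0.044005
q = 4.40%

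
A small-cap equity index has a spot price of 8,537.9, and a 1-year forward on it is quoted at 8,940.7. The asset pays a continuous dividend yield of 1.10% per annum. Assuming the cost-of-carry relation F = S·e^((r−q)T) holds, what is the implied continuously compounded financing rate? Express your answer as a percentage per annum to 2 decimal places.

5.71%

From F = S·e^((r−q)T): (r − q) = ln(F/S)/T
ln(8940.7/8537.9) = ln(1.047178) = 0.046099
(r − q) = 0.046099 / (12/12) = 0.046099
r = ln(F/S)/T + q = 0.046099 + 0.0110 = 0.057099
r = 5.71%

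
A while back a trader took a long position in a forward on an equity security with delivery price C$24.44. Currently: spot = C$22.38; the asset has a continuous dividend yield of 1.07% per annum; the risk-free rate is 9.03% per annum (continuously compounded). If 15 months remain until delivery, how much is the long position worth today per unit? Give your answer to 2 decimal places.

C$0.25

Current fair forward for the remaining 15 months: F = S·e^((r − q)·T), (r − q) = 0.0903 − 0.0107 = 0.0796
F = 22.38 · e^(0.0796 × 15/12) = 22.38 × 1.104618 = 24.7214
Value of long forward = (F − K)·e^(−rT) = (24.7214 − 24.44) · e^(−0.0903·15/12)
= 0.2814 × 0.893262 = 0.25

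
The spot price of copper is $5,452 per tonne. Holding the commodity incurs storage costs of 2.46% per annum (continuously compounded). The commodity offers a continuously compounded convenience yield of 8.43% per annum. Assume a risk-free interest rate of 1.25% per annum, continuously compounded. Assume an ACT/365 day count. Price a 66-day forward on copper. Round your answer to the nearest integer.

$5,406 per tonne

Net carry = r + u − y = 0.0125 + 0.0246 − 0.0843 = -0.0472
F = S·e^((r+u−y)T) = 5452 · e^(-0.0472 × 66/365) = 5452 · e^-0.008535
= 5452 × 0.991501 = $5,406 per tonne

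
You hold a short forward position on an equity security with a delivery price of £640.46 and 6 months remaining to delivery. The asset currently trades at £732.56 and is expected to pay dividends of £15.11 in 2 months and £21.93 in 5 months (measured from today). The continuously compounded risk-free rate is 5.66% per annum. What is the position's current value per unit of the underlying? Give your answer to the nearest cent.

PV(remaining dividends) I = 15.11·e^(−0.0566·2/12) + 21.93·e^(−0.0566·5/12) = 36.3870
Current forward F = (S − I)·e^(rT) = (732.56 − 36.3870)·e^(0.0566·6/12) = 696.1730 × 1.028704 = 716.1559
Value (long) = (F − K)·e^(−rT) = (716.1559 − 640.46) × 0.972097 = 73.5838
Short position value = −(long value) = -£73.58

-£73.58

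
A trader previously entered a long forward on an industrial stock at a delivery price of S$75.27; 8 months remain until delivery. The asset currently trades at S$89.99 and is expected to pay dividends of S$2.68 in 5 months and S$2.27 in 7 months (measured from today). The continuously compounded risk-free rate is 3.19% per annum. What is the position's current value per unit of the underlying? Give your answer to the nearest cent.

PV(remaining dividends) I = 2.68·e^(−0.0319·5/12) + 2.27·e^(−0.0319·7/12) = 4.8728
Current forward F = (S − I)·e^(rT) = (89.99 − 4.8728)·e^(0.0319·8/12) = 85.1172 × 1.021494 = 86.9467
Value (long) = (F − K)·e^(−rT) = (86.9467 − 75.27) × 0.978958 = 11.4310
Value = S$11.43

S$11.43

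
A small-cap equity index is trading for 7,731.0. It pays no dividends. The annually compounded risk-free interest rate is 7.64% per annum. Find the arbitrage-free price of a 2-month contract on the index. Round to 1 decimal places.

7,826.4

F = S · (1+r)^T
= 7731.0 × 1.012346
F = 7,826.4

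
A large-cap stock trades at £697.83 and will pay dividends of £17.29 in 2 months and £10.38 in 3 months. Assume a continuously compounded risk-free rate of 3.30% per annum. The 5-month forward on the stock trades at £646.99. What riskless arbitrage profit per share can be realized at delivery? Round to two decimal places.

PV(dividends) I = 17.29·e^(−0.0330·2/12) + 10.38·e^(−0.0330·3/12) = 27.4899
Fair forward F* = (S − I)·e^(rT) = (697.83 − 27.4899)·e^0.013750 = 670.3401 × 1.013845 = 679.6210
Market £646.99 < fair 679.6210: forward underpriced → reverse cash-and-carry (short the stock, invest proceeds at r, pay the dividends, go long the forward).
Profit at T = |F_mkt − F*| = |646.99 − 679.6210| = £32.63 per share

£32.63 per share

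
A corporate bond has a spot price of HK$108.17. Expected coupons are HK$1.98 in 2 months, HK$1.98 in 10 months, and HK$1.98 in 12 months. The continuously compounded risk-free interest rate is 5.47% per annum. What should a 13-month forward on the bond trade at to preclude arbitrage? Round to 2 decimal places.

PV(coupons) I = 1.98·e^(−0.0547·2/12) + 1.98·e^(−0.0547·10/12) + 1.98·e^(−0.0547·12/12)
I = 1.9620 + 1.8918 + 1.8746 = 5.7284
F = (S − I)·e^(rT) = (108.17 − 5.7284) · e^(0.0547·13/12)
= 102.4416 · e^0.059258 = 102.4416 × 1.061049 = HK$108.70

HK$108.70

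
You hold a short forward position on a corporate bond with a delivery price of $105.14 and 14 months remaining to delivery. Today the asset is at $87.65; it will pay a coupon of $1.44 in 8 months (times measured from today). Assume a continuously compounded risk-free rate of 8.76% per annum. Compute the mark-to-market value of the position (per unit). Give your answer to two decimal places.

$8.63

PV(remaining coupons) I = 1.44·e^(−0.0876·8/12) = 1.3583
Current forward F = (S − I)·e^(rT) = (87.65 − 1.3583)·e^(0.0876·14/12) = 86.2917 × 1.107605 = 95.5771
Value (long) = (F − K)·e^(−rT) = (95.5771 − 105.14) × 0.902849 = -8.6339
Short position value = −(long value) = $8.63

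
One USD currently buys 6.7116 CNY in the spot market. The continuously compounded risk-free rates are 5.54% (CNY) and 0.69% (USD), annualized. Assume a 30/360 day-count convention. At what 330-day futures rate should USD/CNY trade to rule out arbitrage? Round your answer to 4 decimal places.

F = S·e^((r_CNY − r_USD)T) = 6.7116 · e^((0.0554 − 0.0069) × 330/360)
= 6.7116 · e^0.044458 = 6.7116 × 1.045461
F = 7.0167 CNY per USD

7.0167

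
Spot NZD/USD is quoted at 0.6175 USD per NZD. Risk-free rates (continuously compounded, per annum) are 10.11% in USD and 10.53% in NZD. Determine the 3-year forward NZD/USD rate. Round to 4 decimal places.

F = S·e^((r_USD − r_NZD)T) = 0.6175 · e^((0.1011 − 0.1053) × 3)
= 0.6175 · e^-0.012600 = 0.6175 × 0.987479
F = 0.6098 USD per NZD

0.6098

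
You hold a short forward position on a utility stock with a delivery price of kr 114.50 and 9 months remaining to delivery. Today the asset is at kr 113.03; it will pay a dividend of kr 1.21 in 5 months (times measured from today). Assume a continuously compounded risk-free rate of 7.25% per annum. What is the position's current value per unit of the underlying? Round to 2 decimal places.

PV(remaining dividends) I = 1.21·e^(−0.0725·5/12) = 1.1740
Current forward F = (S − I)·e^(rT) = (113.03 − 1.1740)·e^(0.0725·9/12) = 111.8560 × 1.055880 = 118.1065
Value (long) = (F − K)·e^(−rT) = (118.1065 − 114.50) × 0.947077 = 3.4156
Short position value = −(long value) = -kr 3.42

-kr 3.42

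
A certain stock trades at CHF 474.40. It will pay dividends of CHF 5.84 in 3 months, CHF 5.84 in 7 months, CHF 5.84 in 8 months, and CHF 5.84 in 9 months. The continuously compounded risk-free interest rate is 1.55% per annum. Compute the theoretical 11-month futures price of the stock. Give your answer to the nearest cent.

PV(dividends) I = 5.84·e^(−0.0155·3/12) + 5.84·e^(−0.0155·7/12) + 5.84·e^(−0.0155·8/12) + 5.84·e^(−0.0155·9/12)
I = 5.8174 + 5.7874 + 5.7800 + 5.7725 = 23.1573
F = (S − I)·e^(rT) = (474.40 − 23.1573) · e^(0.0155·11/12)
= 451.2427 · e^0.014208 = 451.2427 × 1.014309 = CHF 457.70

CHF 457.70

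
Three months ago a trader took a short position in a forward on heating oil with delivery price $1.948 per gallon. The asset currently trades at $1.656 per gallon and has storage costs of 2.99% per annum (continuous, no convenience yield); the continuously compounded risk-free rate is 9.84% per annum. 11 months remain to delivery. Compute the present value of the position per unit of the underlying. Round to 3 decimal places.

$0.078 per gallon

Current fair forward for the remaining 11 months: F = S·e^((r + u)·T), (r + u) = 0.0984 + 0.0299 = 0.1283
F = 1.656 · e^(0.1283 × 11/12) = 1.656 × 1.124803 = 1.8627
Value of long forward = (F − K)·e^(−rT) = (1.8627 − 1.948) · e^(−0.0984·11/12)
= -0.0853 × 0.913748 = -0.078
Short position value = −(long value) = $0.078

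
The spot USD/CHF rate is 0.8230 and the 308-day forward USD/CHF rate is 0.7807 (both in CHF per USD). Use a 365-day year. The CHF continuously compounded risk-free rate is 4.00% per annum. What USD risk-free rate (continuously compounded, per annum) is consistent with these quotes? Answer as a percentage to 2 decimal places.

F = S·e^((r_CHF − r_USD)T) ⇒ r_USD = r_CHF − ln(F/S)/T
ln(0.7807/0.8230) = -0.052765; /(308/365) = -0.062530
r_USD = 0.0400 + 0.062530 = 0.102530
r_USD = 10.25%

10.25%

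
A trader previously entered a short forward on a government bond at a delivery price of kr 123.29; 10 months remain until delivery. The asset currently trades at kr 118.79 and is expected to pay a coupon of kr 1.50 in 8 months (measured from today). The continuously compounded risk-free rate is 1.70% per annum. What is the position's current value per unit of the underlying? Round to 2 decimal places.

kr 4.25

PV(remaining coupons) I = 1.50·e^(−0.0170·8/12) = 1.4831
Current forward F = (S − I)·e^(rT) = (118.79 − 1.4831)·e^(0.0170·10/12) = 117.3069 × 1.014267 = 118.9805
Value (long) = (F − K)·e^(−rT) = (118.9805 − 123.29) × 0.985933 = -4.2489
Short position value = −(long value) = kr 4.25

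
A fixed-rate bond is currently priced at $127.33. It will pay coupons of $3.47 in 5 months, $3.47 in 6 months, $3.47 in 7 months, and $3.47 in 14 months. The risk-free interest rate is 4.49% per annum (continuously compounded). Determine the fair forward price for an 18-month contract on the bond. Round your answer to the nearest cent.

PV(coupons) I = 3.47·e^(−0.0449·5/12) + 3.47·e^(−0.0449·6/12) + 3.47·e^(−0.0449·7/12) + 3.47·e^(−0.0449·14/12)
I = 3.4057 + 3.3930 + 3.3803 + 3.2929 = 13.4719
F = (S − I)·e^(rT) = (127.33 − 13.4719) · e^(0.0449·18/12)
= 113.8581 · e^0.067350 = 113.8581 × 1.069670 = $121.79

$121.79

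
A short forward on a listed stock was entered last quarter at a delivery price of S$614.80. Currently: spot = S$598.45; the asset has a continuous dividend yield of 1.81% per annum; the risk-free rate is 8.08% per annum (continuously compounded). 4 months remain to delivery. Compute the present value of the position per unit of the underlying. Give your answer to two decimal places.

S$3.61

Current fair forward for the remaining 4 months: F = S·e^((r − q)·T), (r − q) = 0.0808 − 0.0181 = 0.0627
F = 598.45 · e^(0.0627 × 4/12) = 598.45 × 1.021120 = 611.0893
Value of long forward = (F − K)·e^(−rT) = (611.0893 − 614.80) · e^(−0.0808·4/12)
= -3.7107 × 0.973426 = -3.61
Short position value = −(long value) = S$3.61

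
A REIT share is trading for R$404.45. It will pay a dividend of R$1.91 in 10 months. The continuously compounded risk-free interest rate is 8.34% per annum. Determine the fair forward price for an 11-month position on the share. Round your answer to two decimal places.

R$434.66

PV(dividends) I = 1.91·e^(−0.0834·10/12)
I = 1.7818
F = (S − I)·e^(rT) = (404.45 − 1.7818) · e^(0.0834·11/12)
= 402.6682 · e^0.076450 = 402.6682 × 1.079448 = R$434.66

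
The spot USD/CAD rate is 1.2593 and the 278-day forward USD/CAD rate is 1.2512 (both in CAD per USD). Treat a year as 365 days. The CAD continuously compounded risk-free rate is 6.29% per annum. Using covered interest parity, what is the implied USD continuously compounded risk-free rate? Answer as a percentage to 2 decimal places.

F = S·e^((r_CAD − r_USD)T) ⇒ r_USD = r_CAD − ln(F/S)/T
ln(1.2512/1.2593) = -0.006453; /(278/365) = -0.008472
r_USD = 0.0629 + 0.008472 = 0.071372
r_USD = 7.14%

7.14%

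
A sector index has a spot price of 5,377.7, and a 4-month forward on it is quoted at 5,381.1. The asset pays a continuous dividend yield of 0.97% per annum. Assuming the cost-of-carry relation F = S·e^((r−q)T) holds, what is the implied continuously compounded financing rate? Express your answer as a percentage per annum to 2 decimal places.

1.16%

From F = S·e^((r−q)T): (r − q) = ln(F/S)/T
ln(5381.1/5377.7) = ln(1.000632) = 0.000632
(r − q) = 0.000632 / (4/12) = 0.001896
r = ln(F/S)/T + q = 0.001896 + 0.0097 = 0.011596
r = 1.16%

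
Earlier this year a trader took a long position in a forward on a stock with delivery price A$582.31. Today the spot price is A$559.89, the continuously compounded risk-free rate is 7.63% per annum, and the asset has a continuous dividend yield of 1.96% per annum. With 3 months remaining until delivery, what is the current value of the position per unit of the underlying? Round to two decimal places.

Current fair forward for the remaining 3 months: F = S·e^((r − q)·T), (r − q) = 0.0763 − 0.0196 = 0.0567
F = 559.89 · e^(0.0567 × 3/12) = 559.89 × 1.014276 = 567.8830
Value of long forward = (F − K)·e^(−rT) = (567.8830 − 582.31) · e^(−0.0763·3/12)
= -14.4270 × 0.981106 = -14.15

-A$14.15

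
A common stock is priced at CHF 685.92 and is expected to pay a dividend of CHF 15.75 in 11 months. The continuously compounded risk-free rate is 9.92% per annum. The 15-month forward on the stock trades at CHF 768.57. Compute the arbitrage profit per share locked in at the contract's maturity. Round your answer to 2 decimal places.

PV(dividends) I = 15.75·e^(−0.0992·11/12) = 14.3810
Fair forward F* = (S − I)·e^(rT) = (685.92 − 14.3810)·e^0.124000 = 671.5390 × 1.132016 = 760.1929
Market CHF 768.57 > fair 760.1929: forward overpriced → cash-and-carry (borrow at r, buy the stock and collect the dividends, short the forward).
Profit at T = |F_mkt − F*| = |768.57 − 760.1929| = CHF 8.38 per share

CHF 8.38 per share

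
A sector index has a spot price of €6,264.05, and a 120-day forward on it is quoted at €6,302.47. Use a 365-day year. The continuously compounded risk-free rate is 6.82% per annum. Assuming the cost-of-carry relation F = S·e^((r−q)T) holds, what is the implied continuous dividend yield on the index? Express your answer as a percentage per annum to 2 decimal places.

From F = S·e^((r−q)T): (r − q) = ln(F/S)/T
ln(6302.47/6264.05) = ln(1.006133) = 0.006114
(r − q) = 0.006114 / (120/365) = 0.018597
q = r − ln(F/S)/T = 0.0682 − 0.018597 = 0.049603
q = 4.96%

4.96%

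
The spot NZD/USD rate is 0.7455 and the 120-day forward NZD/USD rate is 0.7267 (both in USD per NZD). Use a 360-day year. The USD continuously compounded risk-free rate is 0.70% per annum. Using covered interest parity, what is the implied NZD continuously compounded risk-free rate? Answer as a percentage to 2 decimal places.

8.36%

F = S·e^((r_USD − r_NZD)T) ⇒ r_NZD = r_USD − ln(F/S)/T
ln(0.7267/0.7455) = -0.025541; /(120/360) = -0.076623
r_NZD = 0.0070 + 0.076623 = 0.083623
r_NZD = 8.36%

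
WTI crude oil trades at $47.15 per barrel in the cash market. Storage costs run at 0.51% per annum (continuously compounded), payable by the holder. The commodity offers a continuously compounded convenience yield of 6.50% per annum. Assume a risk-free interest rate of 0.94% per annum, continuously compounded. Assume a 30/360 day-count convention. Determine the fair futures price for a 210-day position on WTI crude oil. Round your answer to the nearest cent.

Net carry = r + u − y = 0.0094 + 0.0051 − 0.0650 = -0.0505
F = S·e^((r+u−y)T) = 47.15 · e^(-0.0505 × 210/360) = 47.15 · e^-0.029458
= 47.15 × 0.970972 = $45.78 per barrel

$45.78 per barrel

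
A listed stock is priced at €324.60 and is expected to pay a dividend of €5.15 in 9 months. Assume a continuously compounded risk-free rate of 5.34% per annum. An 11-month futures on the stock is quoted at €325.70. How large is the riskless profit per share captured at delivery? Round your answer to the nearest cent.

€9.99 per share

PV(dividends) I = 5.15·e^(−0.0534·9/12) = 4.9478
Fair futures F* = (S − I)·e^(rT) = (324.60 − 4.9478)·e^0.048950 = 319.6522 × 1.050168 = 335.6885
Market €325.70 < fair 335.6885: forward underpriced → reverse cash-and-carry (short the stock, invest proceeds at r, pay the dividends, go long the forward).
Profit at T = |F_mkt − F*| = |325.70 − 335.6885| = €9.99 per share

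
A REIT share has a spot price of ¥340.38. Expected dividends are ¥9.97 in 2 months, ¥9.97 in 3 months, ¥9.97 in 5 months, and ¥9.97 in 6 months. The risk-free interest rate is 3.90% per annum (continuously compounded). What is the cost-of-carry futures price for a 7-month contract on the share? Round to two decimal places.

PV(dividends) I = 9.97·e^(−0.0390·2/12) + 9.97·e^(−0.0390·3/12) + 9.97·e^(−0.0390·5/12) + 9.97·e^(−0.0390·6/12)
I = 9.9054 + 9.8733 + 9.8093 + 9.7775 = 39.3655
F = (S − I)·e^(rT) = (340.38 − 39.3655) · e^(0.0390·7/12)
= 301.0145 · e^0.022750 = 301.0145 × 1.023011 = ¥307.94

¥307.94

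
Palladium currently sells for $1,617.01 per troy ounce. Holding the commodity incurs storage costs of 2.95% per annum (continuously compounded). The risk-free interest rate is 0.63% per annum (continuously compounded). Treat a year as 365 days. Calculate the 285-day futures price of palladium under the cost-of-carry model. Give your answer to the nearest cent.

Net carry = r + u − y = 0.0063 + 0.0295 − 0.0000 = 0.0358
F = S·e^((r+u−y)T) = 1617.01 · e^(0.0358 × 285/365) = 1617.01 · e^0.02795342
= 1617.01 × 1.02834778 = $1,662.85 per troy ounce

$1,662.85 per troy ounce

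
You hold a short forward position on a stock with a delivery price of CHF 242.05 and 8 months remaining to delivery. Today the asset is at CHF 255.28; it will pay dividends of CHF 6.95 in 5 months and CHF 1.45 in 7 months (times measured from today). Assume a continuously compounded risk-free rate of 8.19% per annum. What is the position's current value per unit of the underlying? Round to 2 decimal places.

PV(remaining dividends) I = 6.95·e^(−0.0819·5/12) + 1.45·e^(−0.0819·7/12) = 8.0992
Current forward F = (S − I)·e^(rT) = (255.28 − 8.0992)·e^(0.0819·8/12) = 247.1808 × 1.056118 = 261.0521
Value (long) = (F − K)·e^(−rT) = (261.0521 − 242.05) × 0.946864 = 17.9924
Short position value = −(long value) = -CHF 17.99

-CHF 17.99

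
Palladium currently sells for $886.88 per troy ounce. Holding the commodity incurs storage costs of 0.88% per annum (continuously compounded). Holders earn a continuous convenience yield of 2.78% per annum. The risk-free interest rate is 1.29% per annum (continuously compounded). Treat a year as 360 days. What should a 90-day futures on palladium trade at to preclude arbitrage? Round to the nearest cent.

$885.53 per troy ounce

Net carry = r + u − y = 0.0129 + 0.0088 − 0.0278 = -0.0061
F = S·e^((r+u−y)T) = 886.88 · e^(-0.0061 × 90/360) = 886.88 · e^-0.001525
= 886.88 × 0.998476 = $885.53 per troy ounce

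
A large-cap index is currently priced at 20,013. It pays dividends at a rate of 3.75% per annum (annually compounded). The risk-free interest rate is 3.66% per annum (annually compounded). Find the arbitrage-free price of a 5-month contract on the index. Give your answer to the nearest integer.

F = S · (1+r)^T / (1+q)^T
= 20013 × 1.015090 / 1.015457 = 20013 × 0.999639
F = 20,006

20,006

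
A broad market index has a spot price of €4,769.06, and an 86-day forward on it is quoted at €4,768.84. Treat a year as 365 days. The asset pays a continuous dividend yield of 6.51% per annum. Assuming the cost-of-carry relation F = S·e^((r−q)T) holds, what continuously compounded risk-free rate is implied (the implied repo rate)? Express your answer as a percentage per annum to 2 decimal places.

6.49%

From F = S·e^((r−q)T): (r − q) = ln(F/S)/T
ln(4768.84/4769.06) = ln(0.999954) = -0.000046
(r − q) = -0.000046 / (86/365) = -0.000195
r = ln(F/S)/T + q = -0.000195 + 0.0651 = 0.064905
r = 6.49%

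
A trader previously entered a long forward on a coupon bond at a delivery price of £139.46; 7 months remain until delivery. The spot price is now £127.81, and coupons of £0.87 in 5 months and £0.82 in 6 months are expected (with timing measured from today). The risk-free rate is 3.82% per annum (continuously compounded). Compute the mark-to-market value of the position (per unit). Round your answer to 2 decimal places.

PV(remaining coupons) I = 0.87·e^(−0.0382·5/12) + 0.82·e^(−0.0382·6/12) = 1.6607
Current forward F = (S − I)·e^(rT) = (127.81 − 1.6607)·e^(0.0382·7/12) = 126.1493 × 1.022533 = 128.9918
Value (long) = (F − K)·e^(−rT) = (128.9918 − 139.46) × 0.977963 = -10.2375
Value = -£10.24

-£10.24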